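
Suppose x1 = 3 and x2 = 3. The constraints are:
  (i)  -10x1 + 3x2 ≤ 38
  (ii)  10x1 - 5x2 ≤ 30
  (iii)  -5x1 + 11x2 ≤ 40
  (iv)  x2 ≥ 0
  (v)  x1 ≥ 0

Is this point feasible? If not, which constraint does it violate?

(i): -21 ≤ 38 ✓
(ii): 15 ≤ 30 ✓
(iii): 18 ≤ 40 ✓
(iv): 3 ≥ 0 ✓
(v): 3 ≥ 0 ✓

feasible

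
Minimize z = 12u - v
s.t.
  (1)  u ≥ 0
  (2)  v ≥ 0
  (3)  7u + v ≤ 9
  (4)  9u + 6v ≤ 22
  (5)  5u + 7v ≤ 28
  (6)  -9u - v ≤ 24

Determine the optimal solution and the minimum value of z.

Vertices and z = 12u - v:
  (0, 0) → z = 0
  (0, 11/3) → z = -11/3
  (9/7, 0) → z = 108/7
  (32/33, 73/33) → z = 311/33

u = 0, v = 11/3, minimum z = -11/3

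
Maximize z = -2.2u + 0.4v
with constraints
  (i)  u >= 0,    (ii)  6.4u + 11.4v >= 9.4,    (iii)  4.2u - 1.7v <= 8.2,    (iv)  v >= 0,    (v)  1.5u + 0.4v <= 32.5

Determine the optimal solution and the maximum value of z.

Extreme points and z = -2.2u + 0.4v:
  (0, 47/57) → z = 94/285
  (0, 325/4) → z = 65/2
  (47/32, 0) → z = -517/160
  (41/21, 0) → z = -451/105
  (1951/141, 1380/47) → z = -13181/705

The binding constraints are u = 0 and 1.5u + 0.4v = 32.5.
Solving simultaneously gives u = 0, v = 325/4.

u = 0, v = 81.25, maximum z = 32.5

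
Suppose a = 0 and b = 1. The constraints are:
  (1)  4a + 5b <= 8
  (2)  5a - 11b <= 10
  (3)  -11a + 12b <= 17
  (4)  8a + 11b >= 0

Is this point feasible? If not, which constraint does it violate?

feasible

(1): 5 ≤ 8 ✓
(2): -11 ≤ 10 ✓
(3): 12 ≤ 17 ✓
(4): 11 ≥ 0 ✓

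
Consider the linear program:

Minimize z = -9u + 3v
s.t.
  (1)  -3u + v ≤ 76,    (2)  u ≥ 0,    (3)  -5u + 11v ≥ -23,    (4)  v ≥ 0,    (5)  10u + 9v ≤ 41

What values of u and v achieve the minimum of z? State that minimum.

u = 41/10, v = 0, minimum z = -369/10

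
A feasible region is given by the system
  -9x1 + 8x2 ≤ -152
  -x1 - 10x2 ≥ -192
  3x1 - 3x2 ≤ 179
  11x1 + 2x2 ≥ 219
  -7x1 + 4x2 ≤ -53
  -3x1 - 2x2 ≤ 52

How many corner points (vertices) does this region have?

Intersecting each pair of boundary lines and keeping only the points that satisfy every inequality leaves:
  (1528/49, 788/49)
  (1028/53, 299/106)
  (2366/33, 397/33)
  (1015/39, -1312/39)

4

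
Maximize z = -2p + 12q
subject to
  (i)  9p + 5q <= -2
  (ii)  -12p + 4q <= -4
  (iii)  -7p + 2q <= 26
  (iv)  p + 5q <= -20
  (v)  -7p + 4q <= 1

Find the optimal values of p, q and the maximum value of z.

p = -15/16, q = -61/16, maximum z = -351/8

Vertices and z = -2p + 12q:
  (9/4, -89/20) → z = -579/10
  (-28, -85) → z = -964
  (-15/16, -61/16) → z = -351/8
The feasible region is unbounded (it extends along (5, -9), (-2, -7)), but z strictly decreases along every unbounded feasible direction, so there is no improving ray and the maximum is attained at a vertex.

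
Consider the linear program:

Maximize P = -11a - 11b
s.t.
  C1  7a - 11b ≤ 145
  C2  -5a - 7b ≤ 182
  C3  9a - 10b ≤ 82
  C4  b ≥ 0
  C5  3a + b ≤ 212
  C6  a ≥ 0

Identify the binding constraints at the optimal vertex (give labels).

Vertices and P = -11a - 11b:
  (82/9, 0) → P = -902/9
  (734/13, 554/13) → P = -14168/13
  (0, 0) → P = 0
  (0, 212) → P = -2332

The maximum is at (0, 0). Substituting into each constraint, equality holds for C4 and C6; the remaining constraints have slack.

C4 and C6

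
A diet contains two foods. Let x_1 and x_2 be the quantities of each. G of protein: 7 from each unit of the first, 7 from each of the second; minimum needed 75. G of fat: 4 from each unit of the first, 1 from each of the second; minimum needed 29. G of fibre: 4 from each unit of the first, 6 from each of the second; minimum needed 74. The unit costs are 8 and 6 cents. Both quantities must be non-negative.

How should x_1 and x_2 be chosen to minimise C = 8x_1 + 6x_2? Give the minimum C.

Corner points and C = 8x_1 + 6x_2:
  (0, 29) → C = 174
  (37/2, 0) → C = 148
  (5, 9) → C = 94
The feasible region is unbounded (it extends along (0, 1), (1, 0)), but C strictly increases along every unbounded feasible direction, so there is no improving ray and the minimum is attained at a vertex.

x_1 = 5, x_2 = 9, minimum C = 94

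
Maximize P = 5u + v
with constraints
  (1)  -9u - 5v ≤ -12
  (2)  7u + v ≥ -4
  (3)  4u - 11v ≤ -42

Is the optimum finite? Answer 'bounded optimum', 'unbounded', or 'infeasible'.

From the feasible point (-16/13, 60/13), moving in the direction (-1, 7) keeps every constraint satisfied while P increases without bound.

unbounded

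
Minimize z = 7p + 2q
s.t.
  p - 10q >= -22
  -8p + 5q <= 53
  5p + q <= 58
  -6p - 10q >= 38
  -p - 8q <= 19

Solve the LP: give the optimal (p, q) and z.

Corner points and z = 7p + 2q:
  (-72/11, 7/55) → z = -2506/55
  (-173/23, -33/23) → z = -1277/23
  (-3, -2) → z = -25

The optimum lies where -8p + 5q = 53 and -p - 8q = 19.
Solving simultaneously gives p = -173/23, q = -33/23.

p = -173/23, q = -33/23, minimum z = -1277/23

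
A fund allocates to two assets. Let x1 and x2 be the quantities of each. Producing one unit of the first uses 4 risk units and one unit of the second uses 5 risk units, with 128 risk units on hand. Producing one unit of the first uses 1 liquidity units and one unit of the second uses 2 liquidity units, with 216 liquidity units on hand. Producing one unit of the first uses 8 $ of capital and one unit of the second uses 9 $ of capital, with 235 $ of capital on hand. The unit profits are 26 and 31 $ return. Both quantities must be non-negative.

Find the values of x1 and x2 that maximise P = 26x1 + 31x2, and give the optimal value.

x1 = 23/4, x2 = 21, maximum P = 1601/2

Extreme points and P = 26x1 + 31x2:
  (0, 0) → P = 0
  (0, 128/5) → P = 3968/5
  (235/8, 0) → P = 3055/4
  (23/4, 21) → P = 1601/2

The optimum lies where 4x1 + 5x2 = 128 and 8x1 + 9x2 = 235.
Solving simultaneously gives x1 = 23/4, x2 = 21.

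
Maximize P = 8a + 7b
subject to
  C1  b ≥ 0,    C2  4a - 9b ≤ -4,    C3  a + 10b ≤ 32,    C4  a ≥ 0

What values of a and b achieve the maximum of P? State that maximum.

a = 248/49, b = 132/49, maximum P = 2908/49

Extreme points and P = 8a + 7b:
  (248/49, 132/49) → P = 2908/49
  (0, 4/9) → P = 28/9
  (0, 16/5) → P = 112/5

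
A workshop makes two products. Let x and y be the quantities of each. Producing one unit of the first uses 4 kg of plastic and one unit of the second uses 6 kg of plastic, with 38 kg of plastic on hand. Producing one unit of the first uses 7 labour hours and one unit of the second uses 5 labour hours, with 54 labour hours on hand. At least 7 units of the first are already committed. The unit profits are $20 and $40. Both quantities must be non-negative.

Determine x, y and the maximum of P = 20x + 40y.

Corner points and P = 20x + 40y:
  (54/7, 0) → P = 1080/7
  (7, 0) → P = 140
  (7, 1) → P = 180

The optimum lies where 7x + 5y = 54 and x = 7.
Solving simultaneously gives x = 7, y = 1.

x = 7, y = 1, maximum P = 180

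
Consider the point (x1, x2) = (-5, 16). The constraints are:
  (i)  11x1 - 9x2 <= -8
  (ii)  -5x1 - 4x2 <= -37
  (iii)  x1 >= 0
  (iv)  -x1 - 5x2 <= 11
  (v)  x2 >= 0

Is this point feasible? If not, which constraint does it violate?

Constraint (iii): x1 = -5, which is not ≥ 0. All other constraints are satisfied.

not feasible — violates (iii)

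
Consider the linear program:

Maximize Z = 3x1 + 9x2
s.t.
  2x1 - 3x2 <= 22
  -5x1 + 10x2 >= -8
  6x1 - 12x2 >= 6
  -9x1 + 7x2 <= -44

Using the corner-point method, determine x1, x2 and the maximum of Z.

x1 = 41, x2 = 20, maximum Z = 303

Vertices and Z = 3x1 + 9x2:
  (196/5, 94/5) → Z = 1434/5
  (41, 20) → Z = 303
  (384/55, 148/55) → Z = 2484/55
  (81/11, 35/11) → Z = 558/11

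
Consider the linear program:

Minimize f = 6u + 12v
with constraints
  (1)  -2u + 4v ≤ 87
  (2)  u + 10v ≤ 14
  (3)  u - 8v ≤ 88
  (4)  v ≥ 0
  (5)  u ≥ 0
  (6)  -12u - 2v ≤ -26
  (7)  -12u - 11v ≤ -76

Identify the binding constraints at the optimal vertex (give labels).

Feasible corners and f = 6u + 12v:
  (14, 0) → f = 84
  (606/109, 92/109) → f = 4740/109
  (19/3, 0) → f = 38

The minimum is at (19/3, 0). Substituting into each constraint, equality holds for (4) and (7); the remaining constraints have slack.

(4) and (7)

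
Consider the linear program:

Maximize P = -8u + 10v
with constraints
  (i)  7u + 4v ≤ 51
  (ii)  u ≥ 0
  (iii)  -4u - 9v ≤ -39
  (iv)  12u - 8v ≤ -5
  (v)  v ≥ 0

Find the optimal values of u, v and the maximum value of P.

Extreme points and P = -8u + 10v:
  (0, 51/4) → P = 255/2
  (97/26, 647/104) → P = 1683/52
  (0, 13/3) → P = 130/3
  (267/140, 122/35) → P = 98/5

u = 0, v = 51/4, maximum P = 255/2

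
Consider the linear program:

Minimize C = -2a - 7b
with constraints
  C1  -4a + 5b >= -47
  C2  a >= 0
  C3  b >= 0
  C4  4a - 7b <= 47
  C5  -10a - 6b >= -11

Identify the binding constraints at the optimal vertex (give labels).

C2 and C5

Feasible corners and C = -2a - 7b:
  (0, 0) → C = 0
  (0, 11/6) → C = -77/6
  (11/10, 0) → C = -11/5

The minimum is at (0, 11/6). Substituting into each constraint, equality holds for C2 and C5; the remaining constraints have slack.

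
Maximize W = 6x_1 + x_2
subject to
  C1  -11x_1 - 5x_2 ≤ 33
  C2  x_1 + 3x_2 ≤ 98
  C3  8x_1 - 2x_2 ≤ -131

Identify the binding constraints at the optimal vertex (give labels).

C2 and C3

Vertices and W = 6x_1 + x_2:
  (-589/28, 1111/28) → W = -2423/28
  (-721/62, 1177/62) → W = -3149/62
  (-197/26, 915/26) → W = -267/26

The maximum is at (-197/26, 915/26). Substituting into each constraint, equality holds for C2 and C3; the remaining constraints have slack.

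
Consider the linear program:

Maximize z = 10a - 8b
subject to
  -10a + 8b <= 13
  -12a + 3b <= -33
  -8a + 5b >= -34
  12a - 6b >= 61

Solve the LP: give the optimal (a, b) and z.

Extreme points and z = 10a - 8b:
  (337/14, 222/7) → z = -13
  (283/18, 383/18) → z = -13
  (101/12, 20/3) → z = 185/6

At the optimal vertex, -8a + 5b = -34 and 12a - 6b = 61.
Solving simultaneously gives a = 101/12, b = 20/3.

a = 101/12, b = 20/3, maximum z = 185/6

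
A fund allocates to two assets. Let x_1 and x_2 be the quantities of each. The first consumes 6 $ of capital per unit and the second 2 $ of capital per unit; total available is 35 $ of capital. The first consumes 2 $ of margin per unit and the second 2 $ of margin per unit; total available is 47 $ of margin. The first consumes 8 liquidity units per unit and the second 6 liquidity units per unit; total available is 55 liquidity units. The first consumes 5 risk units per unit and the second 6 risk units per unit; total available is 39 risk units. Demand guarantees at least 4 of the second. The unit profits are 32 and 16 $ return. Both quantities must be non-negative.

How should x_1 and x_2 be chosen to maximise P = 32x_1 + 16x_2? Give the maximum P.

x_1 = 3, x_2 = 4, maximum P = 160

Corner points and P = 32x_1 + 16x_2:
  (0, 13/2) → P = 104
  (0, 4) → P = 64
  (3, 4) → P = 160

The optimum lies where 5x_1 + 6x_2 = 39 and x_2 = 4.
Solving simultaneously gives x_1 = 3, x_2 = 4.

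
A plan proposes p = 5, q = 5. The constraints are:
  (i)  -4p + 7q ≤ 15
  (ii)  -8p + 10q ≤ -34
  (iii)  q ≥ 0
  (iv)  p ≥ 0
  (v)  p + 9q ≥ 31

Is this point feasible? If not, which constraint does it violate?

Constraint (ii): -8p + 10q = 10, which is not ≤ -34. All other constraints are satisfied.

not feasible — violates (ii)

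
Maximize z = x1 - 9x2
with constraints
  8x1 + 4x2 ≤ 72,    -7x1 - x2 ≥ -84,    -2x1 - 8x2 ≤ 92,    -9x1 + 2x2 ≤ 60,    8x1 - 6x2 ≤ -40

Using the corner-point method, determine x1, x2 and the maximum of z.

x1 = -140/19, x2 = -60/19, maximum z = 400/19

Extreme points and z = x1 - 9x2:
  (-24/13, 282/13) → z = -2562/13
  (17/5, 56/5) → z = -487/5
  (-140/19, -60/19) → z = 400/19

The optimum lies where -9x1 + 2x2 = 60 and 8x1 - 6x2 = -40.
Solving simultaneously gives x1 = -140/19, x2 = -60/19.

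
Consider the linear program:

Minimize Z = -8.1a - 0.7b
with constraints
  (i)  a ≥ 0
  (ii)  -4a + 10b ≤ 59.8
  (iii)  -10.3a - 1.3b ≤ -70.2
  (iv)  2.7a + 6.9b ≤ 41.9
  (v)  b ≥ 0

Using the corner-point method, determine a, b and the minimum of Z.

Feasible corners and Z = -8.1a - 0.7b:
  (42991/6756, 24203/6756) → Z = -912923/16890
  (702/103, 0) → Z = -28431/515
  (419/27, 0) → Z = -1257/10

The binding constraints are 2.7a + 6.9b = 41.9 and b = 0.
Solving simultaneously gives a = 419/27, b = 0.

a = 419/27, b = 0, minimum Z = -1257/10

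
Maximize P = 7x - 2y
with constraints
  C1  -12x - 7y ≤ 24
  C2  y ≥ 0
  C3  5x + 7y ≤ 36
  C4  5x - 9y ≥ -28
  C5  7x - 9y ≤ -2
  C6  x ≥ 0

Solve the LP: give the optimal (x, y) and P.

Corner points and P = 7x - 2y:
  (8/5, 4) → P = 16/5
  (155/47, 131/47) → P = 823/47
  (0, 28/9) → P = -56/9
  (0, 2/9) → P = -4/9

x = 155/47, y = 131/47, maximum P = 823/47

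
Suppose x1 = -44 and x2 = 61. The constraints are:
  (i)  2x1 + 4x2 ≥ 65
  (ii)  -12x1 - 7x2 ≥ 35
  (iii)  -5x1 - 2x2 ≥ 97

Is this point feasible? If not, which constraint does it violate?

(i): 156 ≥ 65 ✓
(ii): 101 ≥ 35 ✓
(iii): 98 ≥ 97 ✓

feasible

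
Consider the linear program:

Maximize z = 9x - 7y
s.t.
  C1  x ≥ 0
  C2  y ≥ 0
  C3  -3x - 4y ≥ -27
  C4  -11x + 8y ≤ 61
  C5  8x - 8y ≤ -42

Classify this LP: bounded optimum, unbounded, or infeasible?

Vertices and z = 9x - 7y:
  (0, 27/4) → z = -189/4
  (0, 21/4) → z = -147/4
  (6/7, 171/28) → z = -981/28
The feasible region has finitely many vertices and no improving ray; the maximum is -981/28 at (6/7, 171/28).

bounded optimum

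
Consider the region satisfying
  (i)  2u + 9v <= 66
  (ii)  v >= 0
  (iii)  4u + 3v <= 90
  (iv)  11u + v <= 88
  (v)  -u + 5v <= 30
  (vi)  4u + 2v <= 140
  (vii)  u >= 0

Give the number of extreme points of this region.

Pairwise boundary intersections that survive every other constraint:
  (726/97, 550/97)
  (60/19, 126/19)
  (8, 0)
  (0, 0)
  (0, 6)

5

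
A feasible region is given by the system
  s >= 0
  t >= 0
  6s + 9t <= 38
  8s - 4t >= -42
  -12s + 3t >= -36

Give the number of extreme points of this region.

Intersecting each pair of boundary lines and keeping only the points that satisfy every inequality leaves:
  (0, 0)
  (0, 38/9)
  (3, 0)
  (73/21, 40/21)

4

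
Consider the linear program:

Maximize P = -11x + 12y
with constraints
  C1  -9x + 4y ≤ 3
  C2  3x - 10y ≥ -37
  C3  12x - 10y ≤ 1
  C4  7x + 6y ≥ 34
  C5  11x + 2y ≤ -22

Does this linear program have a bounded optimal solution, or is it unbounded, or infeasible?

infeasible

The boundaries -9x + 4y = 3 and 3x - 10y = -37 meet at (59/39, 54/13), but that point violates 11x + 2y ≤ -22. Every candidate vertex is excluded by some other constraint, so the feasible region is empty.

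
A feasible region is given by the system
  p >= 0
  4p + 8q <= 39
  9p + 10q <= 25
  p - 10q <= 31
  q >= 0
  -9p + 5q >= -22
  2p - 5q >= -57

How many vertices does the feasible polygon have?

4

The feasible vertices (each the meet of two boundaries and inside every other half-plane) are:
  (0, 5/2)
  (0, 0)
  (23/9, 1/5)
  (22/9, 0)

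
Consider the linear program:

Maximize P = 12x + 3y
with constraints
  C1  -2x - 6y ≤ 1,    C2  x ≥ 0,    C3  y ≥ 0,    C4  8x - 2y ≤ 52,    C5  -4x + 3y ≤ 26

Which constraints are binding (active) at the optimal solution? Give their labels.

Vertices and P = 12x + 3y:
  (0, 0) → P = 0
  (0, 26/3) → P = 26
  (13/2, 0) → P = 78
  (13, 26) → P = 234

The maximum is at (13, 26). Substituting into each constraint, equality holds for C4 and C5; the remaining constraints have slack.

C4 and C5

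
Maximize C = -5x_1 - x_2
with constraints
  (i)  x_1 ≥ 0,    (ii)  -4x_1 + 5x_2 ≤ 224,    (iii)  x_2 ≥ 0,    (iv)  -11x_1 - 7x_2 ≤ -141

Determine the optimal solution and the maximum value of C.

x_1 = 0, x_2 = 141/7, maximum C = -141/7

Feasible corners and C = -5x_1 - x_2:
  (0, 224/5) → C = -224/5
  (0, 141/7) → C = -141/7
  (141/11, 0) → C = -705/11
The feasible region is unbounded (it extends along (5, 4), (1, 0)), but C strictly decreases along every unbounded feasible direction, so there is no improving ray and the maximum is attained at a vertex.

The binding constraints are x_1 = 0 and -11x_1 - 7x_2 = -141.
Solving simultaneously gives x_1 = 0, x_2 = 141/7.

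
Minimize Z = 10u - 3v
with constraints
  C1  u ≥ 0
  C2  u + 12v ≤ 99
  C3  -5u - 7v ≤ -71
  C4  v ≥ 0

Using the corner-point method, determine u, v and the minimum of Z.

Corner points and Z = 10u - 3v:
  (3, 8) → Z = 6
  (99, 0) → Z = 990
  (71/5, 0) → Z = 142

u = 3, v = 8, minimum Z = 6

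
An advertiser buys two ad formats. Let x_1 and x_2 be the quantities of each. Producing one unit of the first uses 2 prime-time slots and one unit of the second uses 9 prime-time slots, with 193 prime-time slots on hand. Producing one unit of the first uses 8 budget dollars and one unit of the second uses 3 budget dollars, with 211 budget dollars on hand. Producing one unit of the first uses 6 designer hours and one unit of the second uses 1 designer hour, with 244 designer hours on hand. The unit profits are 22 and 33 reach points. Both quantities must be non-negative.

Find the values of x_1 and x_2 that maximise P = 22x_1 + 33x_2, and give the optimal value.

Feasible corners and P = 22x_1 + 33x_2:
  (0, 0) → P = 0
  (0, 193/9) → P = 2123/3
  (211/8, 0) → P = 2321/4
  (20, 17) → P = 1001

The optimum lies where 2x_1 + 9x_2 = 193 and 8x_1 + 3x_2 = 211.
Solving simultaneously gives x_1 = 20, x_2 = 17.

x_1 = 20, x_2 = 17, maximum P = 1001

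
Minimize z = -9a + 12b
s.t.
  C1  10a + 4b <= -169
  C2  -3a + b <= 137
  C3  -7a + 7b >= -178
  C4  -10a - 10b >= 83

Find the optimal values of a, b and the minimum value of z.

The optimum lies where -3a + b = 137 and -7a + 7b = -178.
Solving simultaneously gives a = -1137/14, b = -1493/14.

a = -1137/14, b = -1493/14, minimum z = -7683/14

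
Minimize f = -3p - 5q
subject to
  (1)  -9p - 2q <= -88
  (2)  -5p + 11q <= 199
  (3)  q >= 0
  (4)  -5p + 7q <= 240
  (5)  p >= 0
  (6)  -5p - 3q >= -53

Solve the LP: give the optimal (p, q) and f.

The binding constraints are -9p - 2q = -88 and -5p - 3q = -53.
Solving simultaneously gives p = 158/17, q = 37/17.

p = 158/17, q = 37/17, minimum f = -659/17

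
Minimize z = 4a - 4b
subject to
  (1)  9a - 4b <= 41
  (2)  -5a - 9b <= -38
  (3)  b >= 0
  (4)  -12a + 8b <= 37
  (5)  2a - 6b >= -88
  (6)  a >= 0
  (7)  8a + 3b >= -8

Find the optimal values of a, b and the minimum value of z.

Extreme points and z = 4a - 4b:
  (521/101, 137/101) → z = 1536/101
  (13, 19) → z = -24
  (0, 38/9) → z = -152/9
  (241/28, 491/28) → z = -250/7
  (0, 37/8) → z = -37/2

a = 241/28, b = 491/28, minimum z = -250/7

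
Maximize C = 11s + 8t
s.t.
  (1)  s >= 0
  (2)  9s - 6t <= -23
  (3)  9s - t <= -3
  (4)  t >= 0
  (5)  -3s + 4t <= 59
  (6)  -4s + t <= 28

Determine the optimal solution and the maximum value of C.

s = 47/33, t = 174/11, maximum C = 4693/33

Corner points and C = 11s + 8t:
  (0, 23/6) → C = 92/3
  (0, 59/4) → C = 118
  (1/9, 4) → C = 299/9
  (47/33, 174/11) → C = 4693/33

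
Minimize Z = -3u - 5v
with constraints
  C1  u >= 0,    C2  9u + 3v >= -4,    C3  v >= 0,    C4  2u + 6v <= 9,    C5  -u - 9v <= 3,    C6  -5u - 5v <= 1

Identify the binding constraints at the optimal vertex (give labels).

Feasible corners and Z = -3u - 5v:
  (0, 0) → Z = 0
  (0, 3/2) → Z = -15/2
  (9/2, 0) → Z = -27/2

The minimum is at (9/2, 0). Substituting into each constraint, equality holds for C3 and C4; the remaining constraints have slack.

C3 and C4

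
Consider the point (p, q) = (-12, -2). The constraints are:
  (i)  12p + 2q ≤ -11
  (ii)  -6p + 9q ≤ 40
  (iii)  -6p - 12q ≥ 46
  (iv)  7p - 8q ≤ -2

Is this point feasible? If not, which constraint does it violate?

not feasible — violates (ii)

Constraint (ii): -6p + 9q = 54, which is not ≤ 40. All other constraints are satisfied.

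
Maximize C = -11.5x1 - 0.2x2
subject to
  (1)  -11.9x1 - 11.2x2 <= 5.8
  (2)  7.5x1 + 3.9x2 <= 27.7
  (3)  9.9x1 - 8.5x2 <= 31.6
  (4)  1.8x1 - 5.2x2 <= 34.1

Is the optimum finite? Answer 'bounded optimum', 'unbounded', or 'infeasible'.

unbounded

From the feasible point (30462/21203, -43346/21203), moving in the direction (-11.2, 11.9) keeps every constraint satisfied while C increases without bound.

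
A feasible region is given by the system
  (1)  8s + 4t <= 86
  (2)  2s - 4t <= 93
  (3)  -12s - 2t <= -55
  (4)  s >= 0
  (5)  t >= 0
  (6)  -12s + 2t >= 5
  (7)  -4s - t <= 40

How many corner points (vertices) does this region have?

Pairwise boundary intersections that survive every other constraint:
  (3/2, 37/2)
  (19/8, 67/4)
  (25/12, 15)

3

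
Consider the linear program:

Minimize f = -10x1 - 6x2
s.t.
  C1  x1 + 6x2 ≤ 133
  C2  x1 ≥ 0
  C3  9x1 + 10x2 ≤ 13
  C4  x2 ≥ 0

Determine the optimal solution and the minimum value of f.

Feasible corners and f = -10x1 - 6x2:
  (0, 13/10) → f = -39/5
  (0, 0) → f = 0
  (13/9, 0) → f = -130/9

The optimum lies where 9x1 + 10x2 = 13 and x2 = 0.
Solving simultaneously gives x1 = 13/9, x2 = 0.

x1 = 13/9, x2 = 0, minimum f = -130/9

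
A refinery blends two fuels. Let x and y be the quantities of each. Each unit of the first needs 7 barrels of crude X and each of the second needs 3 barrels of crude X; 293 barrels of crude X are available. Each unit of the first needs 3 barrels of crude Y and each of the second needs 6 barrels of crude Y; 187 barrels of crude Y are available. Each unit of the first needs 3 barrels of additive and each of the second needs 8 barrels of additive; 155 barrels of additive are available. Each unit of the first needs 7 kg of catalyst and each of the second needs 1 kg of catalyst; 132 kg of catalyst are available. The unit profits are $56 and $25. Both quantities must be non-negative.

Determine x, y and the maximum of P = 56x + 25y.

x = 17, y = 13, maximum P = 1277

Corner points and P = 56x + 25y:
  (0, 0) → P = 0
  (0, 155/8) → P = 3875/8
  (132/7, 0) → P = 1056
  (17, 13) → P = 1277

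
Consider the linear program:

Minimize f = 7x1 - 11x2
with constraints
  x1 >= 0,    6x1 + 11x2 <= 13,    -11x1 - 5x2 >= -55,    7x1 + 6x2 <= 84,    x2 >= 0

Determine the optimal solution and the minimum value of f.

Corner points and f = 7x1 - 11x2:
  (0, 13/11) → f = -13
  (0, 0) → f = 0
  (13/6, 0) → f = 91/6

x1 = 0, x2 = 13/11, minimum f = -13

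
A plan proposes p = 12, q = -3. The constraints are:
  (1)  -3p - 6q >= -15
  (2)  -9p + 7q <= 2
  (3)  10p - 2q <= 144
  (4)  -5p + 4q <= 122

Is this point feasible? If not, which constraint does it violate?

Constraint (1): -3p - 6q = -18, which is not ≥ -15. All other constraints are satisfied.

not feasible — violates (1)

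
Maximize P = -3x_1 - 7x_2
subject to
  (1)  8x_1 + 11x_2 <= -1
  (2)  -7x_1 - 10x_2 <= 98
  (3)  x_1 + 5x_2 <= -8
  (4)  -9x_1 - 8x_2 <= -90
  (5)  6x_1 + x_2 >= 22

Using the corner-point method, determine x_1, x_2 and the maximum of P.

x_1 = 356, x_2 = -259, maximum P = 745

Vertices and P = -3x_1 - 7x_2:
  (356, -259) → P = 745
  (998/35, -729/35) → P = 2109/35
  (842/17, -756/17) → P = 2766/17

The binding constraints are 8x_1 + 11x_2 = -1 and -7x_1 - 10x_2 = 98.
Solving simultaneously gives x_1 = 356, x_2 = -259.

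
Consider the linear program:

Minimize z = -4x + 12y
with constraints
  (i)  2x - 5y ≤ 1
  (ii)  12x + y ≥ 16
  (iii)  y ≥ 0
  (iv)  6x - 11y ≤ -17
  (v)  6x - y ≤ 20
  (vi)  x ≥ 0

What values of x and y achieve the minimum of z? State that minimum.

Corner points and z = -4x + 12y:
  (53/46, 50/23) → z = 494/23
  (0, 16) → z = 192
  (79/20, 37/10) → z = 143/5
The feasible region is unbounded (it extends along (0, 1), (1, 6)), but z strictly increases along every unbounded feasible direction, so there is no improving ray and the minimum is attained at a vertex.

At the optimal vertex, 12x + y = 16 and 6x - 11y = -17.
Solving simultaneously gives x = 53/46, y = 50/23.

x = 53/46, y = 50/23, minimum z = 494/23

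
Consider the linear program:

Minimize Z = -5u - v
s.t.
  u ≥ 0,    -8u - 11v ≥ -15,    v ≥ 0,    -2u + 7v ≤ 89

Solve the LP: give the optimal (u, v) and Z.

u = 15/8, v = 0, minimum Z = -75/8

Feasible corners and Z = -5u - v:
  (0, 15/11) → Z = -15/11
  (0, 0) → Z = 0
  (15/8, 0) → Z = -75/8

The optimum lies where -8u - 11v = -15 and v = 0.
Solving simultaneously gives u = 15/8, v = 0.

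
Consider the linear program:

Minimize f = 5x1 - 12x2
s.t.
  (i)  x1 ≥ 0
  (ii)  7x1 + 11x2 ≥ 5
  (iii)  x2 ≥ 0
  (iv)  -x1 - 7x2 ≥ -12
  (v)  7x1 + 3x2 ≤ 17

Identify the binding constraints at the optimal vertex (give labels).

(i) and (iv)

Feasible corners and f = 5x1 - 12x2:
  (0, 5/11) → f = -60/11
  (0, 12/7) → f = -144/7
  (5/7, 0) → f = 25/7
  (17/7, 0) → f = 85/7
  (83/46, 67/46) → f = -389/46

The minimum is at (0, 12/7). Substituting into each constraint, equality holds for (i) and (iv); the remaining constraints have slack.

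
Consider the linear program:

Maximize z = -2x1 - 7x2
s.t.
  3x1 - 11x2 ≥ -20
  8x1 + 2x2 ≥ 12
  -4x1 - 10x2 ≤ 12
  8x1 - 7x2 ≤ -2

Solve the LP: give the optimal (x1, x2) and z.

x1 = 10/9, x2 = 14/9, maximum z = -118/9

Vertices and z = -2x1 - 7x2:
  (46/47, 98/47) → z = -778/47
  (118/67, 154/67) → z = -1314/67
  (10/9, 14/9) → z = -118/9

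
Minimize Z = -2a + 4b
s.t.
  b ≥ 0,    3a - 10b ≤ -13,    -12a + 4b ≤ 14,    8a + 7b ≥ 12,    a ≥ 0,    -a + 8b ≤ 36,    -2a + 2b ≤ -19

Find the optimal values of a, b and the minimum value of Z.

At the optimal vertex, 3a - 10b = -13 and -a + 8b = 36.
Solving simultaneously gives a = 128/7, b = 95/14.

a = 128/7, b = 95/14, minimum Z = -66/7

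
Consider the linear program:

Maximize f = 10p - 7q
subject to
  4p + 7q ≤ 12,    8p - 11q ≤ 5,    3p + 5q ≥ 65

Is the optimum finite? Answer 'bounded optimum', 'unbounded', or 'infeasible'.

infeasible

The boundaries 4p + 7q = 12 and 8p - 11q = 5 meet at (167/100, 19/25), but that point violates 3p + 5q ≥ 65. Every candidate vertex is excluded by some other constraint, so the feasible region is empty.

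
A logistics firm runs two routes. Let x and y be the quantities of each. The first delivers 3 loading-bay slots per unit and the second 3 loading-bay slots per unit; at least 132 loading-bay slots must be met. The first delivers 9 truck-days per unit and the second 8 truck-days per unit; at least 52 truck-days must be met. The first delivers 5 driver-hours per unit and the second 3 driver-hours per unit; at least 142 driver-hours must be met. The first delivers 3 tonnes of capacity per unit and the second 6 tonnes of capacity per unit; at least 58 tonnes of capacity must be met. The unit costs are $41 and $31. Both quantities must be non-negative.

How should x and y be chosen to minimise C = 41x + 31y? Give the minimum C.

Corner points and C = 41x + 31y:
  (0, 142/3) → C = 4402/3
  (44, 0) → C = 1804
  (5, 39) → C = 1414
The feasible region is unbounded (it extends along (0, 1), (1, 0)), but C strictly increases along every unbounded feasible direction, so there is no improving ray and the minimum is attained at a vertex.

The optimum lies where 3x + 3y = 132 and 5x + 3y = 142.
Solving simultaneously gives x = 5, y = 39.

x = 5, y = 39, minimum C = 1414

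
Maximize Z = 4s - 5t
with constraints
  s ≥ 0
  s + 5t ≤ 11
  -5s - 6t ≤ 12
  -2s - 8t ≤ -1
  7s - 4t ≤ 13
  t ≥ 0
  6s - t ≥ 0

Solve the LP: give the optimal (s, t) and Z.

Vertices and Z = 4s - 5t:
  (109/39, 64/39) → Z = 116/39
  (11/31, 66/31) → Z = -286/31
  (1/2, 0) → Z = 2
  (1/50, 3/25) → Z = -13/25
  (13/7, 0) → Z = 52/7

The binding constraints are 7s - 4t = 13 and t = 0.
Solving simultaneously gives s = 13/7, t = 0.

s = 13/7, t = 0, maximum Z = 52/7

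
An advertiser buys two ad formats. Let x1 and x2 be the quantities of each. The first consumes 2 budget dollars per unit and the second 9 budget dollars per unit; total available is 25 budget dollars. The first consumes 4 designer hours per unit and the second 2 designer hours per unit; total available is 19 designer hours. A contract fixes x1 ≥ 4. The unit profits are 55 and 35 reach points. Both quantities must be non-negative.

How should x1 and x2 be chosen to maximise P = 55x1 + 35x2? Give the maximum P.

Vertices and P = 55x1 + 35x2:
  (19/4, 0) → P = 1045/4
  (4, 0) → P = 220
  (4, 3/2) → P = 545/2

The binding constraints are 4x1 + 2x2 = 19 and x1 = 4.
Solving simultaneously gives x1 = 4, x2 = 3/2.

x1 = 4, x2 = 3/2, maximum P = 545/2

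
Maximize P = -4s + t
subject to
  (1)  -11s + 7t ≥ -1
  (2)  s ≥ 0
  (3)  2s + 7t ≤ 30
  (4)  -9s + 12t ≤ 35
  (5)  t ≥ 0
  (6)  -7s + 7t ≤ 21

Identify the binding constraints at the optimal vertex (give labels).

Extreme points and P = -4s + t:
  (31/13, 328/91) → P = -540/91
  (1/11, 0) → P = -4/11
  (0, 35/12) → P = 35/12
  (0, 0) → P = 0
  (115/87, 340/87) → P = -40/29

The maximum is at (0, 35/12). Substituting into each constraint, equality holds for (2) and (4); the remaining constraints have slack.

(2) and (4)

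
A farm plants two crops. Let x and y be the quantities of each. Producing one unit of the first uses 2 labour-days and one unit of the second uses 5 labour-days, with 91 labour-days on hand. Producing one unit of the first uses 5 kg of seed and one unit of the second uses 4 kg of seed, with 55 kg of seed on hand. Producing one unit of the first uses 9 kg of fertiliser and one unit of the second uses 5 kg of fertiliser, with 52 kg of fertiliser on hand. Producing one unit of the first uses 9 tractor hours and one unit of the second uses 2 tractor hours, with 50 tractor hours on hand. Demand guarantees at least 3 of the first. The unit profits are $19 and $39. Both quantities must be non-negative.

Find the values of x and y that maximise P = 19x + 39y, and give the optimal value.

Extreme points and P = 19x + 39y:
  (50/9, 0) → P = 950/9
  (3, 0) → P = 57
  (146/27, 2/3) → P = 3476/27
  (3, 5) → P = 252

The binding constraints are 9x + 5y = 52 and x = 3.
Solving simultaneously gives x = 3, y = 5.

x = 3, y = 5, maximum P = 252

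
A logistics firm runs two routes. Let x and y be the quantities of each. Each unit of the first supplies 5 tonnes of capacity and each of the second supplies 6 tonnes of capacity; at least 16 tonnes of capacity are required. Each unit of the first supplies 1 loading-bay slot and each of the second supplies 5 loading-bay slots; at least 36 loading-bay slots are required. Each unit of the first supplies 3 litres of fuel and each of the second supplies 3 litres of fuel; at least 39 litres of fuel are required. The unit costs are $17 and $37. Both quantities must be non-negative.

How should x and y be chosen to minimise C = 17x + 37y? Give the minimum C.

x = 29/4, y = 23/4, minimum C = 336

Extreme points and C = 17x + 37y:
  (0, 13) → C = 481
  (36, 0) → C = 612
  (29/4, 23/4) → C = 336
The feasible region is unbounded (it extends along (0, 1), (1, 0)), but C strictly increases along every unbounded feasible direction, so there is no improving ray and the minimum is attained at a vertex.

The optimum lies where x + 5y = 36 and 3x + 3y = 39.
Solving simultaneously gives x = 29/4, y = 23/4.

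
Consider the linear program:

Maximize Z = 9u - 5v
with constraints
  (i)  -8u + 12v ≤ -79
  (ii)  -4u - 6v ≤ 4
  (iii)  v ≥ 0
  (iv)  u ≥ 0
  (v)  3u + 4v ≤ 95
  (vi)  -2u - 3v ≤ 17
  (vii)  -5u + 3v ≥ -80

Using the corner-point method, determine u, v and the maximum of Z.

u = 241/12, v = 245/36, maximum Z = 2641/18

Feasible corners and Z = 9u - 5v:
  (79/8, 0) → Z = 711/8
  (241/12, 245/36) → Z = 2641/18
  (16, 0) → Z = 144

The optimum lies where -8u + 12v = -79 and -5u + 3v = -80.
Solving simultaneously gives u = 241/12, v = 245/36.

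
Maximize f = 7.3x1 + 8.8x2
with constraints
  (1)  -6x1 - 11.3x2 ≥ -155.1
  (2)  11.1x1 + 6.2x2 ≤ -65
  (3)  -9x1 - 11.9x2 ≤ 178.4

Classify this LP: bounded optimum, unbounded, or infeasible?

bounded optimum

Vertices and f = 7.3x1 + 8.8x2:
  (-169612/8823, 70387/2941) → f = 3100246/44115
  (-386161/3030, 8221/101) → f = -6486313/30300
  (11086/2543, -46508/2543) → f = -1641713/12715
The feasible region has finitely many vertices and no improving ray; the maximum is 3100246/44115 at (-169612/8823, 70387/2941).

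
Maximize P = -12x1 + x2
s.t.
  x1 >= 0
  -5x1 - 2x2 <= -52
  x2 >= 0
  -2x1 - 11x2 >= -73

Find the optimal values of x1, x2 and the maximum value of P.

The binding constraints are -5x1 - 2x2 = -52 and -2x1 - 11x2 = -73.
Solving simultaneously gives x1 = 142/17, x2 = 87/17.

x1 = 142/17, x2 = 87/17, maximum P = -1617/17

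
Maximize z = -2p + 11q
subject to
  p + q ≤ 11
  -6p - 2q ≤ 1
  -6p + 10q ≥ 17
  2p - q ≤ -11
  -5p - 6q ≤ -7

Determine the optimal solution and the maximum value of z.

Feasible corners and z = -2p + 11q:
  (-23/4, 67/4) → z = 783/4
  (0, 11) → z = 121
  (-23/10, 32/5) → z = 75

p = -23/4, q = 67/4, maximum z = 783/4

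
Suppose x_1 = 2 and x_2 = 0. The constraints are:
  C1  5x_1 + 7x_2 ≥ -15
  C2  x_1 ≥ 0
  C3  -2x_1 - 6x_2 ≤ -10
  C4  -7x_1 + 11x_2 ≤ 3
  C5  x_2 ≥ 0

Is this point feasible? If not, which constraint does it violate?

not feasible — violates C3

Constraint C3: -2x_1 - 6x_2 = -4, which is not ≤ -10. All other constraints are satisfied.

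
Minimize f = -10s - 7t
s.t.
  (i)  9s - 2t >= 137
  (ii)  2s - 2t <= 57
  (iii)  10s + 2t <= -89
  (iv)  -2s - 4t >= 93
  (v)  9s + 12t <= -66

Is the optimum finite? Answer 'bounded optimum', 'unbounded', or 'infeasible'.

infeasible

The boundaries 9s - 2t = 137 and 10s + 2t = -89 meet at (48/19, -2171/38), but that point violates 2s - 2t ≤ 57. Every candidate vertex is excluded by some other constraint, so the feasible region is empty.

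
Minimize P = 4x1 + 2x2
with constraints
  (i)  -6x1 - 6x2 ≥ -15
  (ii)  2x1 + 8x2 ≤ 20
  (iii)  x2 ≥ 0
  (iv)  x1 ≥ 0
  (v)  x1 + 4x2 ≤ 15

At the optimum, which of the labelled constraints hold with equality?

Extreme points and P = 4x1 + 2x2:
  (0, 5/2) → P = 5
  (5/2, 0) → P = 10
  (0, 0) → P = 0

The minimum is at (0, 0). Substituting into each constraint, equality holds for (iii) and (iv); the remaining constraints have slack.

(iii) and (iv)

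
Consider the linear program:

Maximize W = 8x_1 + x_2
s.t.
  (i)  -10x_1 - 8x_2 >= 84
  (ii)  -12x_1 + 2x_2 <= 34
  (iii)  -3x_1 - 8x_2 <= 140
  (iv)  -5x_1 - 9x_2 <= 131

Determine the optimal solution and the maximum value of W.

x_1 = 146/25, x_2 = -89/5, maximum W = 723/25

Vertices and W = 8x_1 + x_2:
  (-110/29, -167/29) → W = -1047/29
  (146/25, -89/5) → W = 723/25
  (-284/59, -701/59) → W = -2973/59

The optimum lies where -10x_1 - 8x_2 = 84 and -5x_1 - 9x_2 = 131.
Solving simultaneously gives x_1 = 146/25, x_2 = -89/5.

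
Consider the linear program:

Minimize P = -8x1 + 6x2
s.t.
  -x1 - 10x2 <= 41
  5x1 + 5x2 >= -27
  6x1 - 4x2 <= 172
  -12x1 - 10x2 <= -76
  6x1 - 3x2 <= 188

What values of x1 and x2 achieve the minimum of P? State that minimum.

The feasible region is unbounded (it extends along (-5, 6), (1, 2)), but P strictly increases along every unbounded feasible direction, so there is no improving ray and the minimum is attained at a vertex.

The binding constraints are -x1 - 10x2 = 41 and 6x1 - 4x2 = 172.
Solving simultaneously gives x1 = 389/16, x2 = -209/32.

x1 = 389/16, x2 = -209/32, minimum P = -3739/16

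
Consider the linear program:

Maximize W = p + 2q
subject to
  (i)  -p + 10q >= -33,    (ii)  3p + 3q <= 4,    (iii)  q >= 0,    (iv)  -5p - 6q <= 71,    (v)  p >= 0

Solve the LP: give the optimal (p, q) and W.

p = 0, q = 4/3, maximum W = 8/3

Vertices and W = p + 2q:
  (4/3, 0) → W = 4/3
  (0, 4/3) → W = 8/3
  (0, 0) → W = 0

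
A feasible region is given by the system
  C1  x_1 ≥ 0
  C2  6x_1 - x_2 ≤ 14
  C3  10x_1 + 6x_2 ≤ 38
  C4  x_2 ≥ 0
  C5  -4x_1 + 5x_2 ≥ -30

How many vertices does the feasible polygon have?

4

Pairwise boundary intersections that survive every other constraint:
  (0, 19/3)
  (0, 0)
  (61/23, 44/23)
  (7/3, 0)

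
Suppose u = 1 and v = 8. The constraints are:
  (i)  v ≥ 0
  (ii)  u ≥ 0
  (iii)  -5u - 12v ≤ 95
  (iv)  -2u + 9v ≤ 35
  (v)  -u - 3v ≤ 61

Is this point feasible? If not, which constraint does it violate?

Constraint (iv): -2u + 9v = 70, which is not ≤ 35. All other constraints are satisfied.

not feasible — violates (iv)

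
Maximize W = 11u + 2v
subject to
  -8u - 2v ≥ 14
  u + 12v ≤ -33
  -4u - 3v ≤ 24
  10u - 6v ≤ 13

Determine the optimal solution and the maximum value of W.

u = -29/34, v = -61/17, maximum W = -563/34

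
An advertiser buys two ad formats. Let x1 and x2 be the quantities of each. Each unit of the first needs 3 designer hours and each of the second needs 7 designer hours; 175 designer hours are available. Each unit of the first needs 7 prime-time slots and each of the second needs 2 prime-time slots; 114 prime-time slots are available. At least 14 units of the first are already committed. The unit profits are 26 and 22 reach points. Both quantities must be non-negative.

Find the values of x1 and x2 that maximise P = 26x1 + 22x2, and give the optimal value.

Extreme points and P = 26x1 + 22x2:
  (114/7, 0) → P = 2964/7
  (14, 0) → P = 364
  (14, 8) → P = 540

The binding constraints are 7x1 + 2x2 = 114 and x1 = 14.
Solving simultaneously gives x1 = 14, x2 = 8.

x1 = 14, x2 = 8, maximum P = 540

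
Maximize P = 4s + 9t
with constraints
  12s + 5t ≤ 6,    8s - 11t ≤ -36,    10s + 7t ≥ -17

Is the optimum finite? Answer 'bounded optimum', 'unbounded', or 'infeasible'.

unbounded

From the feasible point (-57/86, 120/43), moving in the direction (-7, 10) keeps every constraint satisfied while P increases without bound.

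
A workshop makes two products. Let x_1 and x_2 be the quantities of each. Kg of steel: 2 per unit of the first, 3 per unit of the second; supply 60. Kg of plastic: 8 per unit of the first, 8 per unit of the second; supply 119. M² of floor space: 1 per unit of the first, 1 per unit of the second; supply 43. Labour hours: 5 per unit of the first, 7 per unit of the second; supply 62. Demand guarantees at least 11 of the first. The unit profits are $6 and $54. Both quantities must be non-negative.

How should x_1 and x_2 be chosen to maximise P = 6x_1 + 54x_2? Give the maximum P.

Vertices and P = 6x_1 + 54x_2:
  (62/5, 0) → P = 372/5
  (11, 0) → P = 66
  (11, 1) → P = 120

The optimum lies where 5x_1 + 7x_2 = 62 and x_1 = 11.
Solving simultaneously gives x_1 = 11, x_2 = 1.

x_1 = 11, x_2 = 1, maximum P = 120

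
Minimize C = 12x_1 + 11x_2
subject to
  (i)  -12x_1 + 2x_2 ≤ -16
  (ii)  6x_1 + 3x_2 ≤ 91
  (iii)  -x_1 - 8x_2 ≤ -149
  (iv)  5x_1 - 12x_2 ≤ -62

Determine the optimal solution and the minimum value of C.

Corner points and C = 12x_1 + 11x_2:
  (115/24, 83/4) → C = 1143/4
  (213/49, 886/49) → C = 12302/49
  (281/45, 803/45) → C = 2441/9

At the optimal vertex, -12x_1 + 2x_2 = -16 and -x_1 - 8x_2 = -149.
Solving simultaneously gives x_1 = 213/49, x_2 = 886/49.

x_1 = 213/49, x_2 = 886/49, minimum C = 12302/49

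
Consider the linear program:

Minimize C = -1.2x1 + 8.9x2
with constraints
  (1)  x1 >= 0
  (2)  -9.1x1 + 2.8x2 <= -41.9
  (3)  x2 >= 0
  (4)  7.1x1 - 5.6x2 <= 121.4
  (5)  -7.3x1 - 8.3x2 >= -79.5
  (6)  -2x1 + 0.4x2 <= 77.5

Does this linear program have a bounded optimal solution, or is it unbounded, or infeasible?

bounded optimum

Corner points and C = -1.2x1 + 8.9x2:
  (419/91, 0) → C = -2514/455
  (57037/9597, 41758/9597) → C = 1516009/47985
  (795/73, 0) → C = -954/73
The feasible region has finitely many vertices and no improving ray; the minimum is -954/73 at (795/73, 0).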